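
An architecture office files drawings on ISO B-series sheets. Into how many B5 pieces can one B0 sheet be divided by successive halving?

B0 = 1000 × 1414 mm; B5 = 176 × 250 mm.
Each halving step doubles the count; 5 steps from B0 to B5.
2^5 = 32.

32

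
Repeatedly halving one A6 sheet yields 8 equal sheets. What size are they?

8 = 2^3, so 3 halving steps.
A6 → A7 → … → A9 after 3 steps.

A9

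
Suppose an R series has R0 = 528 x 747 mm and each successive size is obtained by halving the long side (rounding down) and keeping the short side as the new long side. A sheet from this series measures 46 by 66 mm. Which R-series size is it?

R0: 528 × 747 mm
R1: 373 × 528 mm
R2: 264 × 373 mm
R3: 186 × 264 mm
R4: 132 × 186 mm
R5: 93 × 132 mm
R6: 66 × 93 mm
R7: 46 × 66 mm
R8: 33 × 46 mm
→ matches R7.

R7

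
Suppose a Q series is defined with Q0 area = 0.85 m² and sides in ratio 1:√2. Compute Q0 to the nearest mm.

Let the short side be w mm. Then w · w√2 = 0.85 m² = 850,000 mm².
w² = 850,000/√2, so w ≈ 775.3 mm; long side = w√2 ≈ 1096.4 mm.

775 × 1096 mm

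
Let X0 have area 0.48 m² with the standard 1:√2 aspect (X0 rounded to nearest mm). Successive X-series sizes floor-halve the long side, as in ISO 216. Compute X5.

103 × 145 mm

Let X0's short side be w mm. w · w√2 = 0.48 m² = 480,000 mm², so w ≈ 582.6 mm and w√2 ≈ 823.9 mm → X0 = 583 × 824 mm.
X1: ⌊824/2⌋ × 583 = 412 × 583 mm
X2: ⌊583/2⌋ × 412 = 291 × 412 mm
X3: ⌊412/2⌋ × 291 = 206 × 291 mm
X4: ⌊291/2⌋ × 206 = 145 × 206 mm
X5: ⌊206/2⌋ × 145 = 103 × 145 mm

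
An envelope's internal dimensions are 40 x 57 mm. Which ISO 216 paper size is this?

Aspect ratio 57/40 ≈ 1.425 — close to the ISO √2 ≈ 1.414.
In the C-series (envelope sizes, between A and B): C9 = 40 × 57 mm.

C9 (40 × 57 mm)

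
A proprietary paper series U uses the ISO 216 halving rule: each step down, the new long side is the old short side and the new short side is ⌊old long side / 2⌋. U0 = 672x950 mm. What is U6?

84 × 118 mm

U1: ⌊950/2⌋ × 672 = 475 × 672 mm
U2: ⌊672/2⌋ × 475 = 336 × 475 mm
U3: ⌊475/2⌋ × 336 = 237 × 336 mm
U4: ⌊336/2⌋ × 237 = 168 × 237 mm
U5: ⌊237/2⌋ × 168 = 118 × 168 mm
U6: ⌊168/2⌋ × 118 = 84 × 118 mm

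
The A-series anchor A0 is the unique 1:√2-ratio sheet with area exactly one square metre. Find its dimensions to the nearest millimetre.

841 × 1189 mm

Let the short side be w mm. Then the long side is w√2 and w · w√2 = 10⁶ mm².
w² = 10⁶/√2, so w = 1000 / 2^(1/4) ≈ 840.9 mm; long side = 1000 · 2^(1/4) ≈ 1189.2 mm.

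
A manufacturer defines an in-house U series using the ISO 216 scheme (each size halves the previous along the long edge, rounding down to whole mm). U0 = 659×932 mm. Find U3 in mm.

233 × 329 mm

U1: ⌊932/2⌋ × 659 = 466 × 659 mm
U2: ⌊659/2⌋ × 466 = 329 × 466 mm
U3: ⌊466/2⌋ × 329 = 233 × 329 mm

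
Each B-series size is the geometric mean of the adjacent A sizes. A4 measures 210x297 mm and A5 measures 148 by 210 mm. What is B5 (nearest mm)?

Short side: √(210 · 148) = √31080 ≈ 176.3 → 176 mm
Long side: √(297 · 210) = √62370 ≈ 249.7 → 250 mm

176 × 250 mm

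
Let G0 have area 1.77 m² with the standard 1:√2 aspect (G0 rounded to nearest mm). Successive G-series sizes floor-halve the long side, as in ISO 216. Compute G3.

395 × 559 mm

Let G0's short side be w mm. w · w√2 = 1.77 m² = 1,770,000 mm², so w ≈ 1118.7 mm and w√2 ≈ 1582.1 mm → G0 = 1119 × 1582 mm.
G1: ⌊1582/2⌋ × 1119 = 791 × 1119 mm
G2: ⌊1119/2⌋ × 791 = 559 × 791 mm
G3: ⌊791/2⌋ × 559 = 395 × 559 mm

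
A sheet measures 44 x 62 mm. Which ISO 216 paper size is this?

B9 (44 × 62 mm)

Aspect ratio 62/44 ≈ 1.409 — close to the ISO √2 ≈ 1.414.
In the B-series (B0 = 1000 × 1414 mm): B9 = 44 × 62 mm.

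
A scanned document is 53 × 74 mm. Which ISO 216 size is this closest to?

A8 (52 × 74 mm)

Aspect ratio 74/53 ≈ 1.396 (ISO target is √2 ≈ 1.414).
In the A-series (A0 area = 1 m²): A8 = 52 × 74 mm.
Off by 1 mm total — nearest standard size.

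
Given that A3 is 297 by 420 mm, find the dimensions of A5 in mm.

148 × 210 mm

A4: ⌊420/2⌋ × 297 = 210 × 297 mm
A5: ⌊297/2⌋ × 210 = 148 × 210 mm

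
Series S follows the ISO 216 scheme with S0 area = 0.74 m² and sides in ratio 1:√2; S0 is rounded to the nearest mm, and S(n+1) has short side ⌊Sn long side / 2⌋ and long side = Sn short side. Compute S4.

180 × 255 mm

Let S0's short side be w mm. w · w√2 = 0.74 m² = 740,000 mm², so w ≈ 723.4 mm and w√2 ≈ 1023.0 mm → S0 = 723 × 1023 mm.
S1: ⌊1023/2⌋ × 723 = 511 × 723 mm
S2: ⌊723/2⌋ × 511 = 361 × 511 mm
S3: ⌊511/2⌋ × 361 = 255 × 361 mm
S4: ⌊361/2⌋ × 255 = 180 × 255 mm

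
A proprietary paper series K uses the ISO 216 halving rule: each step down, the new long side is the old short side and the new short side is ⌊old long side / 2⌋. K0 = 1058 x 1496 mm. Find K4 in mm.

264 × 374 mm

K1: ⌊1496/2⌋ × 1058 = 748 × 1058 mm
K2: ⌊1058/2⌋ × 748 = 529 × 748 mm
K3: ⌊748/2⌋ × 529 = 374 × 529 mm
K4: ⌊529/2⌋ × 374 = 264 × 374 mm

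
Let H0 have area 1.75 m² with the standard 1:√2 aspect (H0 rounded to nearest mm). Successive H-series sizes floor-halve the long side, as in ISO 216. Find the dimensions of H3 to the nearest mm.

393 × 556 mm

Let H0's short side be w mm. w · w√2 = 1.75 m² = 1,750,000 mm², so w ≈ 1112.4 mm and w√2 ≈ 1573.2 mm → H0 = 1112 × 1573 mm.
H1: ⌊1573/2⌋ × 1112 = 786 × 1112 mm
H2: ⌊1112/2⌋ × 786 = 556 × 786 mm
H3: ⌊786/2⌋ × 556 = 393 × 556 mm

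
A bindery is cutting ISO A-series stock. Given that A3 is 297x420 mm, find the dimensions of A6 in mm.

A4: ⌊420/2⌋ × 297 = 210 × 297 mm
A5: ⌊297/2⌋ × 210 = 148 × 210 mm
A6: ⌊210/2⌋ × 148 = 105 × 148 mm

105 × 148 mm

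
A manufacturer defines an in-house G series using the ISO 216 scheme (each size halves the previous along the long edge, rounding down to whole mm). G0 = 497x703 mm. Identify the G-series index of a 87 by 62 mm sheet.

G0: 497 × 703 mm
G1: 351 × 497 mm
G2: 248 × 351 mm
G3: 175 × 248 mm
G4: 124 × 175 mm
G5: 87 × 124 mm
G6: 62 × 87 mm
G7: 43 × 62 mm
→ matches G6.

G6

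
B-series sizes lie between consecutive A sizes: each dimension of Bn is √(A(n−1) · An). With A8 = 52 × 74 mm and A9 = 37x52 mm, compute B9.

44 × 62 mm

Short side: √(52 · 37) = √1924 ≈ 43.9 → 44 mm
Long side: √(74 · 52) = √3848 ≈ 62.0 → 62 mm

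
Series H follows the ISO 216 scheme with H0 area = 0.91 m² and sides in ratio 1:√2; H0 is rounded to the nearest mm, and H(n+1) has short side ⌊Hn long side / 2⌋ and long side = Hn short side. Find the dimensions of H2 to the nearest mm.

401 × 567 mm

Let H0's short side be w mm. w · w√2 = 0.91 m² = 910,000 mm², so w ≈ 802.2 mm and w√2 ≈ 1134.4 mm → H0 = 802 × 1134 mm.
H1: ⌊1134/2⌋ × 802 = 567 × 802 mm
H2: ⌊802/2⌋ × 567 = 401 × 567 mm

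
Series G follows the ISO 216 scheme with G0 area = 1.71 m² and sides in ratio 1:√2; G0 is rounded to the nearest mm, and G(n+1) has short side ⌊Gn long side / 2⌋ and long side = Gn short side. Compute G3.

388 × 550 mm

Let G0's short side be w mm. w · w√2 = 1.71 m² = 1,710,000 mm², so w ≈ 1099.6 mm and w√2 ≈ 1555.1 mm → G0 = 1100 × 1555 mm.
G1: ⌊1555/2⌋ × 1100 = 777 × 1100 mm
G2: ⌊1100/2⌋ × 777 = 550 × 777 mm
G3: ⌊777/2⌋ × 550 = 388 × 550 mm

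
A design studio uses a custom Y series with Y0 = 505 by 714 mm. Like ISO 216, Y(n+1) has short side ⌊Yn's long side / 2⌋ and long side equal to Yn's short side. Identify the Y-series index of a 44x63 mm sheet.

Y7

Y0: 505 × 714 mm
Y1: 357 × 505 mm
Y2: 252 × 357 mm
Y3: 178 × 252 mm
Y4: 126 × 178 mm
Y5: 89 × 126 mm
Y6: 63 × 89 mm
Y7: 44 × 63 mm
Y8: 31 × 44 mm
→ matches Y7.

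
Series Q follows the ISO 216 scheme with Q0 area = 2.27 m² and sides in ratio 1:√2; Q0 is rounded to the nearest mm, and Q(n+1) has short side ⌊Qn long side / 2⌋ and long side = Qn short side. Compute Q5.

Let Q0's short side be w mm. w · w√2 = 2.27 m² = 2,270,000 mm², so w ≈ 1266.9 mm and w√2 ≈ 1791.7 mm → Q0 = 1267 × 1792 mm.
Q1: ⌊1792/2⌋ × 1267 = 896 × 1267 mm
Q2: ⌊1267/2⌋ × 896 = 633 × 896 mm
Q3: ⌊896/2⌋ × 633 = 448 × 633 mm
Q4: ⌊633/2⌋ × 448 = 316 × 448 mm
Q5: ⌊448/2⌋ × 316 = 224 × 316 mm

224 × 316 mm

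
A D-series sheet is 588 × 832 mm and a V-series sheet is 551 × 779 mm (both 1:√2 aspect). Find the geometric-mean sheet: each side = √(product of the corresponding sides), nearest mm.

Short side: √(588 · 551) = √323988 ≈ 569.2 → 569 mm
Long side: √(832 · 779) = √648128 ≈ 805.1 → 805 mm

569 × 805 mm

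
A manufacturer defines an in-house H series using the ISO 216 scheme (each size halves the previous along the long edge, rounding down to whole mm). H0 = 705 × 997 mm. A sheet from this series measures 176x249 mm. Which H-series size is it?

H0: 705 × 997 mm
H1: 498 × 705 mm
H2: 352 × 498 mm
H3: 249 × 352 mm
H4: 176 × 249 mm
H5: 124 × 176 mm
→ matches H4.

H4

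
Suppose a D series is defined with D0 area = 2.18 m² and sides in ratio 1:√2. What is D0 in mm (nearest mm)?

1242 × 1756 mm

Let the short side be w mm. Then w · w√2 = 2.18 m² = 2,180,000 mm².
w² = 2,180,000/√2, so w ≈ 1241.6 mm; long side = w√2 ≈ 1755.8 mm.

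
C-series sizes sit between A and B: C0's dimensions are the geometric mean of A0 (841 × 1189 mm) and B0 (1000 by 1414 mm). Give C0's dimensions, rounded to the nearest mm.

Short: √(841 · 1000) = √841000 ≈ 917.1 mm.
Long: √(1189 · 1414) = √1681246 ≈ 1296.6 mm.

917 × 1297 mm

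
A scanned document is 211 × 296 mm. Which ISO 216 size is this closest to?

Aspect ratio 296/211 ≈ 1.403 — close to the ISO √2 ≈ 1.414.
In the A-series (A0 area = 1 m²): A4 = 210 × 297 mm.
Off by 2 mm total — nearest standard size.

A4 (210 × 297 mm)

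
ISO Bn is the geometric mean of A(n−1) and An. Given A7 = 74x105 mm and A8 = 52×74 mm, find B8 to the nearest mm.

62 × 88 mm

Short side: √(74 · 52) = √3848 ≈ 62.0 → 62 mm
Long side: √(105 · 74) = √7770 ≈ 88.1 → 88 mm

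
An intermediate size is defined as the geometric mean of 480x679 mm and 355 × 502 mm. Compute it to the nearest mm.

413 × 584 mm

Short side: √(480 · 355) = √170400 ≈ 412.8 → 413 mm
Long side: √(679 · 502) = √340858 ≈ 583.8 → 584 mm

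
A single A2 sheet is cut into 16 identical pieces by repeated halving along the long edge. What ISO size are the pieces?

16 = 2^4, so 4 halving steps.
A2 → A3 → … → A6 after 4 steps.

A6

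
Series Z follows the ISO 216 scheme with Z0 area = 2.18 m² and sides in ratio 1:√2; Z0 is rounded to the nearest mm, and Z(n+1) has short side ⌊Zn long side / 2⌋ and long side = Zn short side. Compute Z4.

310 × 439 mm

Let Z0's short side be w mm. w · w√2 = 2.18 m² = 2,180,000 mm², so w ≈ 1241.6 mm and w√2 ≈ 1755.8 mm → Z0 = 1242 × 1756 mm.
Z1: ⌊1756/2⌋ × 1242 = 878 × 1242 mm
Z2: ⌊1242/2⌋ × 878 = 621 × 878 mm
Z3: ⌊878/2⌋ × 621 = 439 × 621 mm
Z4: ⌊621/2⌋ × 439 = 310 × 439 mm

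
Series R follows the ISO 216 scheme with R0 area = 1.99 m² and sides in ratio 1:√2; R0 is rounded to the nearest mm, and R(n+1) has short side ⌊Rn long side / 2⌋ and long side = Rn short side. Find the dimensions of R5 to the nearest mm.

209 × 296 mm

Let R0's short side be w mm. w · w√2 = 1.99 m² = 1,990,000 mm², so w ≈ 1186.2 mm and w√2 ≈ 1677.6 mm → R0 = 1186 × 1678 mm.
R1: ⌊1678/2⌋ × 1186 = 839 × 1186 mm
R2: ⌊1186/2⌋ × 839 = 593 × 839 mm
R3: ⌊839/2⌋ × 593 = 419 × 593 mm
R4: ⌊593/2⌋ × 419 = 296 × 419 mm
R5: ⌊419/2⌋ × 296 = 209 × 296 mm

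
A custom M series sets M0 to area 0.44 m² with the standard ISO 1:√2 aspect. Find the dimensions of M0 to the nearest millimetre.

558 × 789 mm

Let the short side be w mm. Then w · w√2 = 0.44 m² = 440,000 mm².
w² = 440,000/√2, so w ≈ 557.8 mm; long side = w√2 ≈ 788.8 mm.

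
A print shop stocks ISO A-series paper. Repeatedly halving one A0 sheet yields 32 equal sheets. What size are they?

32 = 2^5, so 5 halving steps.
A0 → A1 → … → A5 after 5 steps.

A5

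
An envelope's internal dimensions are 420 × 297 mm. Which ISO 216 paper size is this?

Aspect ratio 420/297 ≈ 1.414 — close to the ISO √2 ≈ 1.414.
In the A-series (A0 area = 1 m²): A3 = 297 × 420 mm.

A3 (297 × 420 mm)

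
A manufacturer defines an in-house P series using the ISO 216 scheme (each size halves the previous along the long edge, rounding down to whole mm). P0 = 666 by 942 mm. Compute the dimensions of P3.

235 × 333 mm

P1: ⌊942/2⌋ × 666 = 471 × 666 mm
P2: ⌊666/2⌋ × 471 = 333 × 471 mm
P3: ⌊471/2⌋ × 333 = 235 × 333 mm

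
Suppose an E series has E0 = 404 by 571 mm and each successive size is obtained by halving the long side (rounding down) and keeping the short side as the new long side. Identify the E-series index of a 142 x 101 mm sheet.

E4

E0: 404 × 571 mm
E1: 285 × 404 mm
E2: 202 × 285 mm
E3: 142 × 202 mm
E4: 101 × 142 mm
E5: 71 × 101 mm
→ matches E4.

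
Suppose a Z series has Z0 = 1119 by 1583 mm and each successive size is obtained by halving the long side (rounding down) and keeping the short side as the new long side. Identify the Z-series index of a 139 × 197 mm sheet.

Z0: 1119 × 1583 mm
Z1: 791 × 1119 mm
Z2: 559 × 791 mm
Z3: 395 × 559 mm
Z4: 279 × 395 mm
Z5: 197 × 279 mm
Z6: 139 × 197 mm
Z7: 98 × 139 mm
→ matches Z6.

Z6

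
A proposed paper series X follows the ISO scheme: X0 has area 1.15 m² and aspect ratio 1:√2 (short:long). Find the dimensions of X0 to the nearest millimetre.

Let the short side be w mm. Then w · w√2 = 1.15 m² = 1,150,000 mm².
w² = 1,150,000/√2, so w ≈ 901.8 mm; long side = w√2 ≈ 1275.3 mm.

902 × 1275 mm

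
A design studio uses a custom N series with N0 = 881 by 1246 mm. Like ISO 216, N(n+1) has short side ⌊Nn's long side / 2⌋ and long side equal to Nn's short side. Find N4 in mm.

220 × 311 mm

N1 = 623 × 881 mm (from N0 by 1 halving).
N2: ⌊881/2⌋ × 623 = 440 × 623 mm
N3: ⌊623/2⌋ × 440 = 311 × 440 mm
N4: ⌊440/2⌋ × 311 = 220 × 311 mm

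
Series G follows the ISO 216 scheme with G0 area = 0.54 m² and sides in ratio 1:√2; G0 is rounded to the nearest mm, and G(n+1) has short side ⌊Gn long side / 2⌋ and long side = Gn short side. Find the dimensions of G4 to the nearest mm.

154 × 218 mm

Let G0's short side be w mm. w · w√2 = 0.54 m² = 540,000 mm², so w ≈ 617.9 mm and w√2 ≈ 873.9 mm → G0 = 618 × 874 mm.
G1: ⌊874/2⌋ × 618 = 437 × 618 mm
G2: ⌊618/2⌋ × 437 = 309 × 437 mm
G3: ⌊437/2⌋ × 309 = 218 × 309 mm
G4: ⌊309/2⌋ × 218 = 154 × 218 mm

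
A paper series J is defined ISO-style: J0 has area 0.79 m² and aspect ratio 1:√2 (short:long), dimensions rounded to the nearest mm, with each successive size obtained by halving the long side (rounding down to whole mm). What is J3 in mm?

264 × 373 mm

Let J0's short side be w mm. w · w√2 = 0.79 m² = 790,000 mm², so w ≈ 747.4 mm and w√2 ≈ 1057.0 mm → J0 = 747 × 1057 mm.
J1: ⌊1057/2⌋ × 747 = 528 × 747 mm
J2: ⌊747/2⌋ × 528 = 373 × 528 mm
J3: ⌊528/2⌋ × 373 = 264 × 373 mm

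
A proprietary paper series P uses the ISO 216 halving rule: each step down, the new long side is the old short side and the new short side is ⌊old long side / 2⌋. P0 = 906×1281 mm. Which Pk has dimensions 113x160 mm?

P0: 906 × 1281 mm
P1: 640 × 906 mm
P2: 453 × 640 mm
P3: 320 × 453 mm
P4: 226 × 320 mm
P5: 160 × 226 mm
P6: 113 × 160 mm
P7: 80 × 113 mm
→ matches P6.

P6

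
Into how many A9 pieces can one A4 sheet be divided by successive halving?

32

Each ISO step halves the sheet: 1 × A4 → 2 × A5 → 4 × A6 → 8 × A7 → …
From A4 to A9 is 5 halving steps: 2^5 = 32.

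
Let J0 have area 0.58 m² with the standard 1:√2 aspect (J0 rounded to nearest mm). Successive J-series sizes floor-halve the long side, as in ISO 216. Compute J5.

Let J0's short side be w mm. w · w√2 = 0.58 m² = 580,000 mm², so w ≈ 640.4 mm and w√2 ≈ 905.7 mm → J0 = 640 × 906 mm.
J1: ⌊906/2⌋ × 640 = 453 × 640 mm
J2: ⌊640/2⌋ × 453 = 320 × 453 mm
J3: ⌊453/2⌋ × 320 = 226 × 320 mm
J4: ⌊320/2⌋ × 226 = 160 × 226 mm
J5: ⌊226/2⌋ × 160 = 113 × 160 mm

113 × 160 mm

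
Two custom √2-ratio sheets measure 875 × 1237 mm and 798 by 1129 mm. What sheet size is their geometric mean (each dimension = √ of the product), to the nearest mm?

836 × 1182 mm

Short side: √(875 · 798) = √698250 ≈ 835.6 → 836 mm
Long side: √(1237 · 1129) = √1396573 ≈ 1181.8 → 1182 mm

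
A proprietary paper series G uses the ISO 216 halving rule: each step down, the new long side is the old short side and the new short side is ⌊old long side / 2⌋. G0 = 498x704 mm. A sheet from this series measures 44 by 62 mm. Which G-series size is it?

G7

G0: 498 × 704 mm
G1: 352 × 498 mm
G2: 249 × 352 mm
G3: 176 × 249 mm
G4: 124 × 176 mm
G5: 88 × 124 mm
G6: 62 × 88 mm
G7: 44 × 62 mm
G8: 31 × 44 mm
→ matches G7.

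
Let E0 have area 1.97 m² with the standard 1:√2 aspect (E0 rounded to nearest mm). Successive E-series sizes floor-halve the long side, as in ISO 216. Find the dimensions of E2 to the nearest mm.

Let E0's short side be w mm. w · w√2 = 1.97 m² = 1,970,000 mm², so w ≈ 1180.3 mm and w√2 ≈ 1669.1 mm → E0 = 1180 × 1669 mm.
E1: ⌊1669/2⌋ × 1180 = 834 × 1180 mm
E2: ⌊1180/2⌋ × 834 = 590 × 834 mm

590 × 834 mm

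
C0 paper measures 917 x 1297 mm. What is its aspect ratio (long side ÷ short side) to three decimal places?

1.414

1297 / 917 = 1.414
Matches √2 ≈ 1.414 — the ISO 216 defining ratio.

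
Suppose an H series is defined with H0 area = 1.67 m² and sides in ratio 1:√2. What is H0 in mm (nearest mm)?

1087 × 1537 mm

Let the short side be w mm. Then w · w√2 = 1.67 m² = 1,670,000 mm².
w² = 1,670,000/√2, so w ≈ 1086.7 mm; long side = w√2 ≈ 1536.8 mm.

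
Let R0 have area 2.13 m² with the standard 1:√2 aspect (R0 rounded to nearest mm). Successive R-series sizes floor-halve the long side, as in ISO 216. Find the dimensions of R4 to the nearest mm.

Let R0's short side be w mm. w · w√2 = 2.13 m² = 2,130,000 mm², so w ≈ 1227.2 mm and w√2 ≈ 1735.6 mm → R0 = 1227 × 1736 mm.
R1: ⌊1736/2⌋ × 1227 = 868 × 1227 mm
R2: ⌊1227/2⌋ × 868 = 613 × 868 mm
R3: ⌊868/2⌋ × 613 = 434 × 613 mm
R4: ⌊613/2⌋ × 434 = 306 × 434 mm

306 × 434 mm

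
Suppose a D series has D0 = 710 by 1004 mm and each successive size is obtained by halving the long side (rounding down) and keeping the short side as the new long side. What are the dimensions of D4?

D1: ⌊1004/2⌋ × 710 = 502 × 710 mm
D2: ⌊710/2⌋ × 502 = 355 × 502 mm
D3: ⌊502/2⌋ × 355 = 251 × 355 mm
D4: ⌊355/2⌋ × 251 = 177 × 251 mm

177 × 251 mm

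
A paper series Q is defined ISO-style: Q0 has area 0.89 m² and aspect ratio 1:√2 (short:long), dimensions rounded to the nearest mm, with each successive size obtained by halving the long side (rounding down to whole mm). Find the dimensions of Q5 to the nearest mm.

140 × 198 mm

Let Q0's short side be w mm. w · w√2 = 0.89 m² = 890,000 mm², so w ≈ 793.3 mm and w√2 ≈ 1121.9 mm → Q0 = 793 × 1122 mm.
Q1: ⌊1122/2⌋ × 793 = 561 × 793 mm
Q2: ⌊793/2⌋ × 561 = 396 × 561 mm
Q3: ⌊561/2⌋ × 396 = 280 × 396 mm
Q4: ⌊396/2⌋ × 280 = 198 × 280 mm
Q5: ⌊280/2⌋ × 198 = 140 × 198 mm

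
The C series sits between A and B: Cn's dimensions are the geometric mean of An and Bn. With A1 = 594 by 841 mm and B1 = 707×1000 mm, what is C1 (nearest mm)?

Short side: √(594 · 707) = √419958 ≈ 648.0 → 648 mm
Long side: √(841 · 1000) = √841000 ≈ 917.1 → 917 mm

648 × 917 mm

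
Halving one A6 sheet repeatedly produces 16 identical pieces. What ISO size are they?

16 = 2^4, so 4 halving steps.
A6 → A7 → … → A10 after 4 steps.

A10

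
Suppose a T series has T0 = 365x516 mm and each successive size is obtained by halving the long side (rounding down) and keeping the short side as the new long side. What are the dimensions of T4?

91 × 129 mm

T1: ⌊516/2⌋ × 365 = 258 × 365 mm
T2: ⌊365/2⌋ × 258 = 182 × 258 mm
T3: ⌊258/2⌋ × 182 = 129 × 182 mm
T4: ⌊182/2⌋ × 129 = 91 × 129 mm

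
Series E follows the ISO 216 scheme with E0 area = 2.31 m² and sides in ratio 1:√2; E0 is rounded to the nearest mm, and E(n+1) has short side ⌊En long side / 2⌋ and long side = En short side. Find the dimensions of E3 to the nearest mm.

Let E0's short side be w mm. w · w√2 = 2.31 m² = 2,310,000 mm², so w ≈ 1278.1 mm and w√2 ≈ 1807.4 mm → E0 = 1278 × 1807 mm.
E1: ⌊1807/2⌋ × 1278 = 903 × 1278 mm
E2: ⌊1278/2⌋ × 903 = 639 × 903 mm
E3: ⌊903/2⌋ × 639 = 451 × 639 mm

451 × 639 mm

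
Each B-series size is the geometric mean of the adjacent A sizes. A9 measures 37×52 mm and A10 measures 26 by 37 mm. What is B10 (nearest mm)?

31 × 44 mm

Short side: √(37 · 26) = √962 ≈ 31.0 → 31 mm
Long side: √(52 · 37) = √1924 ≈ 43.9 → 44 mm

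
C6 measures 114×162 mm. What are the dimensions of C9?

C7: ⌊162/2⌋ × 114 = 81 × 114 mm
C8: ⌊114/2⌋ × 81 = 57 × 81 mm
C9: ⌊81/2⌋ × 57 = 40 × 57 mm

40 × 57 mm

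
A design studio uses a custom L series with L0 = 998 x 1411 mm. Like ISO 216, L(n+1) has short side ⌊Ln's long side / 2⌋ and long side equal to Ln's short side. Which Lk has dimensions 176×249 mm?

L5

L0: 998 × 1411 mm
L1: 705 × 998 mm
L2: 499 × 705 mm
L3: 352 × 499 mm
L4: 249 × 352 mm
L5: 176 × 249 mm
L6: 124 × 176 mm
→ matches L5.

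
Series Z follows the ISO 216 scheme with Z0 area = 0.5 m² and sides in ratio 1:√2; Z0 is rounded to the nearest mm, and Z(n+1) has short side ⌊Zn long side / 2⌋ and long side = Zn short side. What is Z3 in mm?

Let Z0's short side be w mm. w · w√2 = 0.5 m² = 500,000 mm², so w ≈ 594.6 mm and w√2 ≈ 840.9 mm → Z0 = 595 × 841 mm.
Z1: ⌊841/2⌋ × 595 = 420 × 595 mm
Z2: ⌊595/2⌋ × 420 = 297 × 420 mm
Z3: ⌊420/2⌋ × 297 = 210 × 297 mm

210 × 297 mm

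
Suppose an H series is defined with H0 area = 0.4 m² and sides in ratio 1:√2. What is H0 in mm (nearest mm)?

Let the short side be w mm. Then w · w√2 = 0.4 m² = 400,000 mm².
w² = 400,000/√2, so w ≈ 531.8 mm; long side = w√2 ≈ 752.1 mm.

532 × 752 mm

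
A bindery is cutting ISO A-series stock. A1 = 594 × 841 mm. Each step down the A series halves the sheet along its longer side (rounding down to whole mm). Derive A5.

148 × 210 mm

A2: ⌊841/2⌋ × 594 = 420 × 594 mm
A3: ⌊594/2⌋ × 420 = 297 × 420 mm
A4: ⌊420/2⌋ × 297 = 210 × 297 mm
A5: ⌊297/2⌋ × 210 = 148 × 210 mm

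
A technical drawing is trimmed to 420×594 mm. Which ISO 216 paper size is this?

Aspect ratio 594/420 ≈ 1.414 — close to the ISO √2 ≈ 1.414.
In the A-series (A0 area = 1 m²): A2 = 420 × 594 mm.

A2 (420 × 594 mm)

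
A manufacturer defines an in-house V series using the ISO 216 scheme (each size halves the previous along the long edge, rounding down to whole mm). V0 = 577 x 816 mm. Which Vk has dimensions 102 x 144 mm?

V0: 577 × 816 mm
V1: 408 × 577 mm
V2: 288 × 408 mm
V3: 204 × 288 mm
V4: 144 × 204 mm
V5: 102 × 144 mm
V6: 72 × 102 mm
→ matches V5.

V5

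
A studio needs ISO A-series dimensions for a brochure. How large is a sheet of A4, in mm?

A0 = 841 × 1189 mm (A0 has area 1 m², aspect 1:√2).
A1: ⌊1189/2⌋ × 841 = 594 × 841 mm
A2: ⌊841/2⌋ × 594 = 420 × 594 mm
A3: ⌊594/2⌋ × 420 = 297 × 420 mm
A4: ⌊420/2⌋ × 297 = 210 × 297 mm

210 × 297 mm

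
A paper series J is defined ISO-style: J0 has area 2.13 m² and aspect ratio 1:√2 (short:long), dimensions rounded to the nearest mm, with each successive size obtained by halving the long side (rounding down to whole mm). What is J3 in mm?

434 × 613 mm

Let J0's short side be w mm. w · w√2 = 2.13 m² = 2,130,000 mm², so w ≈ 1227.2 mm and w√2 ≈ 1735.6 mm → J0 = 1227 × 1736 mm.
J1: ⌊1736/2⌋ × 1227 = 868 × 1227 mm
J2: ⌊1227/2⌋ × 868 = 613 × 868 mm
J3: ⌊868/2⌋ × 613 = 434 × 613 mm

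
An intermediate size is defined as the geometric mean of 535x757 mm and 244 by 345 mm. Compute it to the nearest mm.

Short side: √(535 · 244) = √130540 ≈ 361.3 → 361 mm
Long side: √(757 · 345) = √261165 ≈ 511.0 → 511 mm

361 × 511 mm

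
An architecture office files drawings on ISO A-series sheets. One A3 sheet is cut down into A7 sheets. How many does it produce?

A3 = 297 × 420 mm; A7 = 74 × 105 mm.
Each halving step doubles the count; 4 steps from A3 to A7.
2^4 = 16.

16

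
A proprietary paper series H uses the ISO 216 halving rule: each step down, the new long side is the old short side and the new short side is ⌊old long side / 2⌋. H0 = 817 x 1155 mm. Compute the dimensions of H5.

144 × 204 mm

H1: ⌊1155/2⌋ × 817 = 577 × 817 mm
H2: ⌊817/2⌋ × 577 = 408 × 577 mm
H3: ⌊577/2⌋ × 408 = 288 × 408 mm
H4: ⌊408/2⌋ × 288 = 204 × 288 mm
H5: ⌊288/2⌋ × 204 = 144 × 204 mm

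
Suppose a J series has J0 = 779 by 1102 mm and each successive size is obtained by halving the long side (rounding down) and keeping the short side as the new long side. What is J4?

194 × 275 mm

J1: ⌊1102/2⌋ × 779 = 551 × 779 mm
J2: ⌊779/2⌋ × 551 = 389 × 551 mm
J3: ⌊551/2⌋ × 389 = 275 × 389 mm
J4: ⌊389/2⌋ × 275 = 194 × 275 mm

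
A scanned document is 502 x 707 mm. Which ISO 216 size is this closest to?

Aspect ratio 707/502 ≈ 1.408 — close to the ISO √2 ≈ 1.414.
In the B-series (B0 = 1000 × 1414 mm): B2 = 500 × 707 mm.
Off by 2 mm total — nearest standard size.

B2 (500 × 707 mm)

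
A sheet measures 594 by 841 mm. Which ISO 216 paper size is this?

Aspect ratio 841/594 ≈ 1.416 — close to the ISO √2 ≈ 1.414.
In the A-series (A0 area = 1 m²): A1 = 594 × 841 mm.

A1 (594 × 841 mm)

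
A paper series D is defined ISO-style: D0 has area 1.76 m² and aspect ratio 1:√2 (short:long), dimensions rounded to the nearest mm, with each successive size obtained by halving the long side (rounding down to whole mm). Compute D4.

279 × 394 mm

Let D0's short side be w mm. w · w√2 = 1.76 m² = 1,760,000 mm², so w ≈ 1115.6 mm and w√2 ≈ 1577.7 mm → D0 = 1116 × 1578 mm.
D1: ⌊1578/2⌋ × 1116 = 789 × 1116 mm
D2: ⌊1116/2⌋ × 789 = 558 × 789 mm
D3: ⌊789/2⌋ × 558 = 394 × 558 mm
D4: ⌊558/2⌋ × 394 = 279 × 394 mm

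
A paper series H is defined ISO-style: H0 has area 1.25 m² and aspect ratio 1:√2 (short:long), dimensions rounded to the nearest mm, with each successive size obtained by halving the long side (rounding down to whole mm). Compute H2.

470 × 665 mm

Let H0's short side be w mm. w · w√2 = 1.25 m² = 1,250,000 mm², so w ≈ 940.2 mm and w√2 ≈ 1329.6 mm → H0 = 940 × 1330 mm.
H1: ⌊1330/2⌋ × 940 = 665 × 940 mm
H2: ⌊940/2⌋ × 665 = 470 × 665 mm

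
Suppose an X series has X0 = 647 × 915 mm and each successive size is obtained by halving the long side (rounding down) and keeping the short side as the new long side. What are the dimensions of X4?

X1: ⌊915/2⌋ × 647 = 457 × 647 mm
X2: ⌊647/2⌋ × 457 = 323 × 457 mm
X3: ⌊457/2⌋ × 323 = 228 × 323 mm
X4: ⌊323/2⌋ × 228 = 161 × 228 mm

161 × 228 mm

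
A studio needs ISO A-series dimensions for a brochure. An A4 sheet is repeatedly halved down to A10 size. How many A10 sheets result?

A4 = 210 × 297 mm; A10 = 26 × 37 mm.
Each halving step doubles the count; 6 steps from A4 to A10.
2^6 = 64.

64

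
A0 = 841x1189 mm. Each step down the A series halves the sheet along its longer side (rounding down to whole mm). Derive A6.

105 × 148 mm

A1: ⌊1189/2⌋ × 841 = 594 × 841 mm
A2: ⌊841/2⌋ × 594 = 420 × 594 mm
A3: ⌊594/2⌋ × 420 = 297 × 420 mm
A4: ⌊420/2⌋ × 297 = 210 × 297 mm
A5: ⌊297/2⌋ × 210 = 148 × 210 mm
A6: ⌊210/2⌋ × 148 = 105 × 148 mm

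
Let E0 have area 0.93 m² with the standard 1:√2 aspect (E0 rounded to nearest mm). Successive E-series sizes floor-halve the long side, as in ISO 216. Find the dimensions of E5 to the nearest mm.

143 × 202 mm

Let E0's short side be w mm. w · w√2 = 0.93 m² = 930,000 mm², so w ≈ 810.9 mm and w√2 ≈ 1146.8 mm → E0 = 811 × 1147 mm.
E1: ⌊1147/2⌋ × 811 = 573 × 811 mm
E2: ⌊811/2⌋ × 573 = 405 × 573 mm
E3: ⌊573/2⌋ × 405 = 286 × 405 mm
E4: ⌊405/2⌋ × 286 = 202 × 286 mm
E5: ⌊286/2⌋ × 202 = 143 × 202 mm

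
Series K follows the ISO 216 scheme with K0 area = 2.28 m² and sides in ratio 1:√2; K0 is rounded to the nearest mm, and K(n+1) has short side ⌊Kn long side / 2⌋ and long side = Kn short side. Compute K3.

449 × 635 mm

Let K0's short side be w mm. w · w√2 = 2.28 m² = 2,280,000 mm², so w ≈ 1269.7 mm and w√2 ≈ 1795.7 mm → K0 = 1270 × 1796 mm.
K1: ⌊1796/2⌋ × 1270 = 898 × 1270 mm
K2: ⌊1270/2⌋ × 898 = 635 × 898 mm
K3: ⌊898/2⌋ × 635 = 449 × 635 mm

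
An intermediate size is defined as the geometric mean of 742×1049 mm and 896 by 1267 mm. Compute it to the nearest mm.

815 × 1153 mm

Short side: √(742 · 896) = √664832 ≈ 815.4 → 815 mm
Long side: √(1049 · 1267) = √1329083 ≈ 1152.9 → 1153 mm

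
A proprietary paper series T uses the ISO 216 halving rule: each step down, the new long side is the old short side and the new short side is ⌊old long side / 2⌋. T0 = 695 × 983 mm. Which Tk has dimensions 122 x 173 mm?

T5

T0: 695 × 983 mm
T1: 491 × 695 mm
T2: 347 × 491 mm
T3: 245 × 347 mm
T4: 173 × 245 mm
T5: 122 × 173 mm
T6: 86 × 122 mm
→ matches T5.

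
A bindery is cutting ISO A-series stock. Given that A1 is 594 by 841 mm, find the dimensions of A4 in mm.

210 × 297 mm

A2: ⌊841/2⌋ × 594 = 420 × 594 mm
A3: ⌊594/2⌋ × 420 = 297 × 420 mm
A4: ⌊420/2⌋ × 297 = 210 × 297 mm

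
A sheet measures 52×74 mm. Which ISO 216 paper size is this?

Aspect ratio 74/52 ≈ 1.423 — close to the ISO √2 ≈ 1.414.
In the A-series (A0 area = 1 m²): A8 = 52 × 74 mm.

A8 (52 × 74 mm)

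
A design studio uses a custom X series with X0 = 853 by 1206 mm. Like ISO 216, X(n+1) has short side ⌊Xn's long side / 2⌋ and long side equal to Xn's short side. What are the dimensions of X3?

X1: ⌊1206/2⌋ × 853 = 603 × 853 mm
X2: ⌊853/2⌋ × 603 = 426 × 603 mm
X3: ⌊603/2⌋ × 426 = 301 × 426 mm

301 × 426 mm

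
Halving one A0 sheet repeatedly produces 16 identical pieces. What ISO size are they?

16 = 2^4, so 4 halving steps.
A0 → A1 → … → A4 after 4 steps.

A4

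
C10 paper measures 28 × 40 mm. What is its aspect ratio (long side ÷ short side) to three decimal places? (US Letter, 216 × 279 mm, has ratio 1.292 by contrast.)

1.429

40 / 28 = 1.429
ISO 216 targets √2 ≈ 1.414; the +0.014 deviation is from mm rounding.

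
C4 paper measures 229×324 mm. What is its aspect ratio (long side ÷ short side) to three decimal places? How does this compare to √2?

1.415

324 / 229 = 1.415
Matches √2 ≈ 1.414 — the ISO 216 defining ratio.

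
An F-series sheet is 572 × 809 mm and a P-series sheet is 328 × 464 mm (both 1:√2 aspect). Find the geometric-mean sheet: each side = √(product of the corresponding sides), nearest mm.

433 × 613 mm

Short side: √(572 · 328) = √187616 ≈ 433.1 → 433 mm
Long side: √(809 · 464) = √375376 ≈ 612.7 → 613 mm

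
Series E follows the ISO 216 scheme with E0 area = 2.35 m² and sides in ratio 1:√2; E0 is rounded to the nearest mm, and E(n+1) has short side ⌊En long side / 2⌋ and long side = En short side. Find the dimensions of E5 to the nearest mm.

227 × 322 mm

Let E0's short side be w mm. w · w√2 = 2.35 m² = 2,350,000 mm², so w ≈ 1289.1 mm and w√2 ≈ 1823.0 mm → E0 = 1289 × 1823 mm.
E1: ⌊1823/2⌋ × 1289 = 911 × 1289 mm
E2: ⌊1289/2⌋ × 911 = 644 × 911 mm
E3: ⌊911/2⌋ × 644 = 455 × 644 mm
E4: ⌊644/2⌋ × 455 = 322 × 455 mm
E5: ⌊455/2⌋ × 322 = 227 × 322 mm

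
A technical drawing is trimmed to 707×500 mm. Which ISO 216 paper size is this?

B2 (500 × 707 mm)

Aspect ratio 707/500 ≈ 1.414 — close to the ISO √2 ≈ 1.414.
In the B-series (B0 = 1000 × 1414 mm): B2 = 500 × 707 mm.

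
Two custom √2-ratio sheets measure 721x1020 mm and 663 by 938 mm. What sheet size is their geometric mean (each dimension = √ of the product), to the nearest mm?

691 × 978 mm

Short side: √(721 · 663) = √478023 ≈ 691.4 → 691 mm
Long side: √(1020 · 938) = √956760 ≈ 978.1 → 978 mm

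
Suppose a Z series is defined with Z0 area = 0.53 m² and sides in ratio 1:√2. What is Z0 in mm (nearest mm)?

612 × 866 mm

Let the short side be w mm. Then w · w√2 = 0.53 m² = 530,000 mm².
w² = 530,000/√2, so w ≈ 612.2 mm; long side = w√2 ≈ 865.8 mm.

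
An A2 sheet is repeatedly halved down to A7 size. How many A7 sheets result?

A2 = 420 × 594 mm; A7 = 74 × 105 mm.
Each halving step doubles the count; 5 steps from A2 to A7.
2^5 = 32.

32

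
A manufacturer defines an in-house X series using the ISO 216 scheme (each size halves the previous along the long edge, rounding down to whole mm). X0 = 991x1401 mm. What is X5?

175 × 247 mm

X1: ⌊1401/2⌋ × 991 = 700 × 991 mm
X2: ⌊991/2⌋ × 700 = 495 × 700 mm
X3: ⌊700/2⌋ × 495 = 350 × 495 mm
X4: ⌊495/2⌋ × 350 = 247 × 350 mm
X5: ⌊350/2⌋ × 247 = 175 × 247 mm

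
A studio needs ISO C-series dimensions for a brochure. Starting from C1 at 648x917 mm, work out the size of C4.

229 × 324 mm

C2: ⌊917/2⌋ × 648 = 458 × 648 mm
C3: ⌊648/2⌋ × 458 = 324 × 458 mm
C4: ⌊458/2⌋ × 324 = 229 × 324 mm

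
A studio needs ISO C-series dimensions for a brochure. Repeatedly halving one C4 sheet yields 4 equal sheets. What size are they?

4 = 2^2, so 2 halving steps.
C4 → C5 → … → C6 after 2 steps.

C6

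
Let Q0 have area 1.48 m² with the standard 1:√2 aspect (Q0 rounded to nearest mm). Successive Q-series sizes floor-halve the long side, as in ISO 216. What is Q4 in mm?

Let Q0's short side be w mm. w · w√2 = 1.48 m² = 1,480,000 mm², so w ≈ 1023.0 mm and w√2 ≈ 1446.7 mm → Q0 = 1023 × 1447 mm.
Q1: ⌊1447/2⌋ × 1023 = 723 × 1023 mm
Q2: ⌊1023/2⌋ × 723 = 511 × 723 mm
Q3: ⌊723/2⌋ × 511 = 361 × 511 mm
Q4: ⌊511/2⌋ × 361 = 255 × 361 mm

255 × 361 mm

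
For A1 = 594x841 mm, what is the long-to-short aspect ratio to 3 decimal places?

841 / 594 = 1.416
ISO 216 targets √2 ≈ 1.414; the +0.002 deviation is from mm rounding.

1.416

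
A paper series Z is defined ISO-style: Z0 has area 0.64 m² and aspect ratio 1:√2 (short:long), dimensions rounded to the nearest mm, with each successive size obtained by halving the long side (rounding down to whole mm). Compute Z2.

336 × 475 mm

Let Z0's short side be w mm. w · w√2 = 0.64 m² = 640,000 mm², so w ≈ 672.7 mm and w√2 ≈ 951.4 mm → Z0 = 673 × 951 mm.
Z1: ⌊951/2⌋ × 673 = 475 × 673 mm
Z2: ⌊673/2⌋ × 475 = 336 × 475 mm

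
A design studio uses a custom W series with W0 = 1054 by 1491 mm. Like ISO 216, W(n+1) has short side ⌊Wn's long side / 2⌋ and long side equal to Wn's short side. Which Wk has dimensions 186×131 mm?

W0: 1054 × 1491 mm
W1: 745 × 1054 mm
W2: 527 × 745 mm
W3: 372 × 527 mm
W4: 263 × 372 mm
W5: 186 × 263 mm
W6: 131 × 186 mm
W7: 93 × 131 mm
→ matches W6.

W6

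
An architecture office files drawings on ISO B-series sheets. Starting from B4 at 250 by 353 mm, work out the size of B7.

B5: ⌊353/2⌋ × 250 = 176 × 250 mm
B6: ⌊250/2⌋ × 176 = 125 × 176 mm
B7: ⌊176/2⌋ × 125 = 88 × 125 mm

88 × 125 mm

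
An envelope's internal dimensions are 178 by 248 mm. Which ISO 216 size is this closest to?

Aspect ratio 248/178 ≈ 1.393 (ISO target is √2 ≈ 1.414).
In the B-series (B0 = 1000 × 1414 mm): B5 = 176 × 250 mm.
Off by 4 mm total — nearest standard size.

B5 (176 × 250 mm)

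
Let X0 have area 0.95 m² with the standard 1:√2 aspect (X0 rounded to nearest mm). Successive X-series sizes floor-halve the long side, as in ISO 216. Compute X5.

144 × 205 mm

Let X0's short side be w mm. w · w√2 = 0.95 m² = 950,000 mm², so w ≈ 819.6 mm and w√2 ≈ 1159.1 mm → X0 = 820 × 1159 mm.
X1: ⌊1159/2⌋ × 820 = 579 × 820 mm
X2: ⌊820/2⌋ × 579 = 410 × 579 mm
X3: ⌊579/2⌋ × 410 = 289 × 410 mm
X4: ⌊410/2⌋ × 289 = 205 × 289 mm
X5: ⌊289/2⌋ × 205 = 144 × 205 mm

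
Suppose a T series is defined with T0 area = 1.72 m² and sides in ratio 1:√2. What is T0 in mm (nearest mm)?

1103 × 1560 mm

Let the short side be w mm. Then w · w√2 = 1.72 m² = 1,720,000 mm².
w² = 1,720,000/√2, so w ≈ 1102.8 mm; long side = w√2 ≈ 1559.6 mm.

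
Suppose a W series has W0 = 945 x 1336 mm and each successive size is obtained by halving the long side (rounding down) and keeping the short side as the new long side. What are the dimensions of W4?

W1 = 668 × 945 mm (from W0 by 1 halving).
W2: ⌊945/2⌋ × 668 = 472 × 668 mm
W3: ⌊668/2⌋ × 472 = 334 × 472 mm
W4: ⌊472/2⌋ × 334 = 236 × 334 mm

236 × 334 mm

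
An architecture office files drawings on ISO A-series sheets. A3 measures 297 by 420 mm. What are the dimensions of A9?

A4: ⌊420/2⌋ × 297 = 210 × 297 mm
A5: ⌊297/2⌋ × 210 = 148 × 210 mm
A6: ⌊210/2⌋ × 148 = 105 × 148 mm
A7: ⌊148/2⌋ × 105 = 74 × 105 mm
A8: ⌊105/2⌋ × 74 = 52 × 74 mm
A9: ⌊74/2⌋ × 52 = 37 × 52 mm

37 × 52 mm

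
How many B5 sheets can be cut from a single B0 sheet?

Each ISO step halves the sheet: 1 × B0 → 2 × B1 → 4 × B2 → 8 × B3 → …
From B0 to B5 is 5 halving steps: 2^5 = 32.

32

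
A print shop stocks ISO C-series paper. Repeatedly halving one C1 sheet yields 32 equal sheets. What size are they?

C6

32 = 2^5, so 5 halving steps.
C1 → C2 → … → C6 after 5 steps.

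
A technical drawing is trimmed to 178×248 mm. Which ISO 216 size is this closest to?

B5 (176 × 250 mm)

Aspect ratio 248/178 ≈ 1.393 (ISO target is √2 ≈ 1.414).
In the B-series (B0 = 1000 × 1414 mm): B5 = 176 × 250 mm.
Off by 4 mm total — nearest standard size.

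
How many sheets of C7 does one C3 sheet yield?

Each ISO step halves the sheet: 1 × C3 → 2 × C4 → 4 × C5 → 8 × C6 → …
From C3 to C7 is 4 halving steps: 2^4 = 16.

16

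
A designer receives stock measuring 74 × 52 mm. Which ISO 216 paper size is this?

A8 (52 × 74 mm)

Aspect ratio 74/52 ≈ 1.423 — close to the ISO √2 ≈ 1.414.
In the A-series (A0 area = 1 m²): A8 = 52 × 74 mm.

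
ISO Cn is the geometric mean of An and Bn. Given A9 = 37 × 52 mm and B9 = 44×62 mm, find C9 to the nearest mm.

Short side: √(37 · 44) = √1628 ≈ 40.3 → 40 mm
Long side: √(52 · 62) = √3224 ≈ 56.8 → 57 mm

40 × 57 mm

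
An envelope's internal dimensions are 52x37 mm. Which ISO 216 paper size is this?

A9 (37 × 52 mm)

Aspect ratio 52/37 ≈ 1.405 — close to the ISO √2 ≈ 1.414.
In the A-series (A0 area = 1 m²): A9 = 37 × 52 mm.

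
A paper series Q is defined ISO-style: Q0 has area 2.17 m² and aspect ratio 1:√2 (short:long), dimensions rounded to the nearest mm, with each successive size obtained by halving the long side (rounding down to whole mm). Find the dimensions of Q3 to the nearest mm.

Let Q0's short side be w mm. w · w√2 = 2.17 m² = 2,170,000 mm², so w ≈ 1238.7 mm and w√2 ≈ 1751.8 mm → Q0 = 1239 × 1752 mm.
Q1: ⌊1752/2⌋ × 1239 = 876 × 1239 mm
Q2: ⌊1239/2⌋ × 876 = 619 × 876 mm
Q3: ⌊876/2⌋ × 619 = 438 × 619 mm

438 × 619 mm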